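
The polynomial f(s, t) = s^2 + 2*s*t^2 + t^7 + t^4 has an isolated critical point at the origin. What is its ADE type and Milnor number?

Type A_{6}, Milnor number mu = 6.

The Hessian of f at 0 has rank 1. Corank 1: A-series; mu = 6 gives A_6.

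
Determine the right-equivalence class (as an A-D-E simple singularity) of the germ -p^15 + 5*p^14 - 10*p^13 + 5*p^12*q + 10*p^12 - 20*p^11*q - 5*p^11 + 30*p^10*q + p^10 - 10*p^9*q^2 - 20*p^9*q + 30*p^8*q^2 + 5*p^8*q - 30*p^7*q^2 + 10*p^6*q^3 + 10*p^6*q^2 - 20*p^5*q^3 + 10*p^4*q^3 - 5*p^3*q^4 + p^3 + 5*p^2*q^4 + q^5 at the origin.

E_8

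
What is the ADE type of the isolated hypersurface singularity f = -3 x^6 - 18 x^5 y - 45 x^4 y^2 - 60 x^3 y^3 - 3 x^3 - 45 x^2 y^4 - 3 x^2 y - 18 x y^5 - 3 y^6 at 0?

D7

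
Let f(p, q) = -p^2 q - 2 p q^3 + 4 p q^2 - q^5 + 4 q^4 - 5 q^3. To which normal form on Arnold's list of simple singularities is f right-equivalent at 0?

D_{4}

The Hessian of f at 0 has rank 0. Corank 2; j^3 = -q*(p^2 - 4*p*q + 5*q^2) splits into three distinct lines over C (the quadratic factor has nonzero discriminant), so D_4.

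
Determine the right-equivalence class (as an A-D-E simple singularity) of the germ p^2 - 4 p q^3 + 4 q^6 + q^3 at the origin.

A_2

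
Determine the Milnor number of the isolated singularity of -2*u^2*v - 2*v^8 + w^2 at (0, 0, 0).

9

The Hessian of f at 0 has rank 1. Corank 2; j^3 = -2*u^2*v has shape L^2 M (L != M), so D-series; mu = 9 gives D_9.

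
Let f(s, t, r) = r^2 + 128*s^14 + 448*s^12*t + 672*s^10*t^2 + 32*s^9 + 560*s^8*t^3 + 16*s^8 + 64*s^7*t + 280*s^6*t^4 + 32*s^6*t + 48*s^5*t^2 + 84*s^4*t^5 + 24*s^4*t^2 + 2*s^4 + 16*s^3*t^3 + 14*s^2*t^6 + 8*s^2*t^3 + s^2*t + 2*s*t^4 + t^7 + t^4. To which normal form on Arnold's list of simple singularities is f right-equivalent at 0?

D_{5}

The Hessian of f at 0 has rank 1. Corank 2; j^3 = s^2*t has shape L^2 M (L != M), so D-series; mu = 5 gives D_5.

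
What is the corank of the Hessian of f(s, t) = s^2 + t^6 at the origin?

1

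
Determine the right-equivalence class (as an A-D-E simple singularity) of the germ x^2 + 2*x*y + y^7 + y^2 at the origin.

A6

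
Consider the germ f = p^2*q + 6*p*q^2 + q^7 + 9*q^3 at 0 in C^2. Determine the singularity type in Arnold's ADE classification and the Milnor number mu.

The Hessian of f at 0 has rank 0. Corank 2; j^3 = q*(p + 3*q)^2 has shape L^2 M (L != M), so D-series; mu = 8 gives D_8.

Type D8, Milnor number mu = 8.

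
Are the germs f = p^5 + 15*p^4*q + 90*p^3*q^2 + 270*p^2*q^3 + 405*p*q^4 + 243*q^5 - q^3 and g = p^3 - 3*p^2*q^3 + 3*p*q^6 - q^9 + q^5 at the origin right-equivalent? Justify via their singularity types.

Yes.

The Hessian of f at 0 has rank 0. Corank 2; j^3 = -q^3 is a perfect cube, so E-series; the 5-jet and mu = 8 give E_8. The Hessian of g at 0 has rank 0. Corank 2; j^3 = p^3 is a perfect cube, so E-series; the 5-jet and mu = 8 give E_8. Both have type E_8, hence right-equivalent.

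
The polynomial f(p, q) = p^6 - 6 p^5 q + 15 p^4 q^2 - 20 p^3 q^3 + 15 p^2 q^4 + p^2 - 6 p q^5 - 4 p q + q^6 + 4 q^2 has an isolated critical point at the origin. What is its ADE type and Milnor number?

Type A_{5}, Milnor number mu = 5.

The Hessian of f at 0 has rank 1. Corank 1: A-series; mu = 5 gives A_5.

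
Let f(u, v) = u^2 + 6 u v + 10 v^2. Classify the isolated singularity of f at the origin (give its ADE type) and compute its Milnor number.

The Hessian of f at 0 has rank 2. Corank 0: nondegenerate Morse point, so A_1.

Type A1, Milnor number mu = 1.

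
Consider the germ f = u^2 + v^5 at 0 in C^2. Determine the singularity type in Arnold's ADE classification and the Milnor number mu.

Type A4, Milnor number mu = 4.

The Hessian of f at 0 has rank 1. Corank 1: A-series; mu = 4 gives A_4.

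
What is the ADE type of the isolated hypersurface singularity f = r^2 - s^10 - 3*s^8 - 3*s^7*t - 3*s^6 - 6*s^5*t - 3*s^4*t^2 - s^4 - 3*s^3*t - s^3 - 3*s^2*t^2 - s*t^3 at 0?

E_{7}

The Hessian of f at 0 has rank 1. Corank 2; j^3 = -s^3 is a perfect cube, so E-series; the 4-jet and mu = 7 give E_7.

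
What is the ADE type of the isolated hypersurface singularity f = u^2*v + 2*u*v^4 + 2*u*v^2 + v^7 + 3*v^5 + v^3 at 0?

D_{6}

The Hessian of f at 0 has rank 0. Corank 2; j^3 = v*(u + v)^2 has shape L^2 M (L != M), so D-series; mu = 6 gives D_6.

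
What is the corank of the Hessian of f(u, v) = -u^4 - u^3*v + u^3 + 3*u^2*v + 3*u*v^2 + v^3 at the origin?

2

Hessian at 0 has rank 0.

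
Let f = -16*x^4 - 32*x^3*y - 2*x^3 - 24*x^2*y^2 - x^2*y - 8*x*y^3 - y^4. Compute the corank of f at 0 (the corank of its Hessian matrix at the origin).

2

Hessian at 0 has rank 0.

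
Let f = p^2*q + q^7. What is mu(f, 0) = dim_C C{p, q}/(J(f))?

8

The Hessian of f at 0 has rank 0. Corank 2; j^3 = p^2*q has shape L^2 M (L != M), so D-series; mu = 8 gives D_8.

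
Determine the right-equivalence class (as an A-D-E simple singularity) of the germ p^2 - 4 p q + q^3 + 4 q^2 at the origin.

A_2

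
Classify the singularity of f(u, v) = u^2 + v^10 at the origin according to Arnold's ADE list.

A_9

The Hessian of f at 0 is [[2, 0], [0, 0]] with rank 1, so corank 1. A Groebner basis of the Jacobian ideal J(f) in C{u,v} is {v^9, u}; counting standard monomials gives mu = 9. Corank 1: A-series; mu = 9 gives A_9.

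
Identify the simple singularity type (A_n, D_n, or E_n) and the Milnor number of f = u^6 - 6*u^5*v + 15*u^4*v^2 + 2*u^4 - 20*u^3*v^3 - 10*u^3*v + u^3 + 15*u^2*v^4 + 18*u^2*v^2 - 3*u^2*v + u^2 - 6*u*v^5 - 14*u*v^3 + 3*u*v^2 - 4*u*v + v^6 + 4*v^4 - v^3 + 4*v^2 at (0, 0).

Type A_2, Milnor number mu = 2.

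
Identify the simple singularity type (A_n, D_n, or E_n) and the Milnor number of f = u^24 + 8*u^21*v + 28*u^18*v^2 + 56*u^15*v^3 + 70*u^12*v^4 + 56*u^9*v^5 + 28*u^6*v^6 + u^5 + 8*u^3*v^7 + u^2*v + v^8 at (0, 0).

Type D_9, Milnor number mu = 9.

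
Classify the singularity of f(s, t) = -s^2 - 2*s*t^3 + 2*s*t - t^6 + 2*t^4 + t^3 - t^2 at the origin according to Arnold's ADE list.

A_2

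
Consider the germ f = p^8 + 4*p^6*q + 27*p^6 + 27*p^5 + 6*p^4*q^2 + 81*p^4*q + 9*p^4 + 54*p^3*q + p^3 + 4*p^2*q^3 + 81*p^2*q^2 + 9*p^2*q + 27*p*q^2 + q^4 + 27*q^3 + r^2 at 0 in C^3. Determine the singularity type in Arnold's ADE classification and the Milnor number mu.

Type E_6, Milnor number mu = 6.

The Hessian of f at 0 is [[0, 0, 0], [0, 0, 0], [0, 0, 2]] with rank 1, so corank 2. A Groebner basis of the Jacobian ideal J(f) in C{p,q,r} is {p^3 + p^2/2 + 3*p*q + 9*q^2/2, p^2*q - p^2/9 - 2*p*q/3 - q^2, p^2/54 + p*q^2 + p*q/9 + q^2/6, q^3, r}; counting standard monomials gives mu = 6. Corank 2; j^3 = (p + 3*q)^3 is a perfect cube, so E-series; the 4-jet and mu = 6 give E_6.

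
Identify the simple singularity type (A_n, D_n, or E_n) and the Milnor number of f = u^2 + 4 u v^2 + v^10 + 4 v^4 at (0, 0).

The Hessian of f at 0 has rank 1. Corank 1: A-series; mu = 9 gives A_9.

Type A_{9}, Milnor number mu = 9.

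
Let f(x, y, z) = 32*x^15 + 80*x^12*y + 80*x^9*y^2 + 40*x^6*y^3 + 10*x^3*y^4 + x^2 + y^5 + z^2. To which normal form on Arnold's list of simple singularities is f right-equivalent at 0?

The Hessian of f at 0 has rank 2. Corank 1: A-series; mu = 4 gives A_4.

A_4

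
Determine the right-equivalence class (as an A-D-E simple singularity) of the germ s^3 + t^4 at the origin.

The Hessian of f at 0 has rank 0. Corank 2; j^3 = s^3 is a perfect cube, so E-series; the 4-jet and mu = 6 give E_6.

E_{6}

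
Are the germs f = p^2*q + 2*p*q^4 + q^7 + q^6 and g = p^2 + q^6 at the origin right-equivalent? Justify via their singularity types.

No.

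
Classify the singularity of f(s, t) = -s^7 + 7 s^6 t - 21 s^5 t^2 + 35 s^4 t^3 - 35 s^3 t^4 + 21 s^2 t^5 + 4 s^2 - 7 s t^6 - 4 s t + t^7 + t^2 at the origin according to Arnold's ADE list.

A_6

The Hessian of f at 0 has rank 1. Corank 1: A-series; mu = 6 gives A_6.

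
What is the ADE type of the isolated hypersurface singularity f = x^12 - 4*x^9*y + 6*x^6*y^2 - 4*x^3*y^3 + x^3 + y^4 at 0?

The Hessian of f at 0 is [[0, 0], [0, 0]] with rank 0, so corank 2. A Groebner basis of the Jacobian ideal J(f) in C{x,y} is {y^3, x^2}; counting standard monomials gives mu = 6. Corank 2; j^3 = x^3 is a perfect cube, so E-series; the 4-jet and mu = 6 give E_6.

E_6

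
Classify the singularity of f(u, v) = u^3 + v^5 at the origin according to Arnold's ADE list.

E_{8}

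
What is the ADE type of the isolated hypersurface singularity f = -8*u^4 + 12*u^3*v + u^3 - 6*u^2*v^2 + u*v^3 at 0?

E_7

The Hessian of f at 0 has rank 0. Corank 2; j^3 = u^3 is a perfect cube, so E-series; the 4-jet and mu = 7 give E_7.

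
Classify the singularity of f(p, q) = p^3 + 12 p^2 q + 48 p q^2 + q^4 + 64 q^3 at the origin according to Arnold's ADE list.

The Hessian of f at 0 is [[0, 0], [0, 0]] with rank 0, so corank 2. A Groebner basis of the Jacobian ideal J(f) in C{p,q} is {q^3, p^2 + 8*p*q + 16*q^2}; counting standard monomials gives mu = 6. Corank 2; j^3 = (p + 4*q)^3 is a perfect cube, so E-series; the 4-jet and mu = 6 give E_6.

E_6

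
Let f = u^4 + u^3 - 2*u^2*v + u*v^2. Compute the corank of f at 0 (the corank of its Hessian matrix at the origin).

2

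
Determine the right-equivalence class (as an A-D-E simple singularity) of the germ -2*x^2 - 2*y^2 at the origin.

The Hessian of f at 0 has rank 2. Corank 0: nondegenerate Morse point, so A_1.

A_{1}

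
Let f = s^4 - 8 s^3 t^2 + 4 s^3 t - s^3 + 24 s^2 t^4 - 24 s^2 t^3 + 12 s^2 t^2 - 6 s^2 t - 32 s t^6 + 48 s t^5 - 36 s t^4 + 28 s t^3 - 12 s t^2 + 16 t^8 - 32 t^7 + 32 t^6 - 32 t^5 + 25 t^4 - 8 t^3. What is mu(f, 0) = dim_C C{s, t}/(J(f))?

The Hessian of f at 0 is [[0, 0], [0, 0]] with rank 0, so corank 2. A Groebner basis of the Jacobian ideal J(f) in C{s,t} is {s^3 + 3*s^2 + 12*s*t + 12*t^2, s^2*t - 2*s^2 - 8*s*t - 8*t^2, 5*s^2/4 + s*t^2 + 5*s*t + 5*t^2, -3*s^2/4 - 3*s*t + t^3 - 3*t^2}; counting standard monomials gives mu = 6. Corank 2; j^3 = -(s + 2*t)^3 is a perfect cube, so E-series; the 4-jet and mu = 6 give E_6.

6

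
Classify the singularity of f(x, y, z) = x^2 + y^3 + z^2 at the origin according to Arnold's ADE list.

The Hessian of f at 0 is [[2, 0, 0], [0, 0, 0], [0, 0, 2]] with rank 2, so corank 1. A Groebner basis of the Jacobian ideal J(f) in C{x,y,z} is {y^2, x, z}; counting standard monomials gives mu = 2. Corank 1: A-series; mu = 2 gives A_2.

A_{2}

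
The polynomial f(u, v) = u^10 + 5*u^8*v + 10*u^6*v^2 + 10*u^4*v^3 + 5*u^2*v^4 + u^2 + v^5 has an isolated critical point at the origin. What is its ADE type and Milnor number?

Type A_4, Milnor number mu = 4.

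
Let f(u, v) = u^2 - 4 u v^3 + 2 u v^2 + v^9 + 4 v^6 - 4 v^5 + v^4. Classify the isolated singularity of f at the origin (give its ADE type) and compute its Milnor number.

The Hessian of f at 0 has rank 1. Corank 1: A-series; mu = 8 gives A_8.

Type A_{8}, Milnor number mu = 8.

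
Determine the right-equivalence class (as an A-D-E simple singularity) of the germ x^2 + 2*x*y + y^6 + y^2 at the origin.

A_5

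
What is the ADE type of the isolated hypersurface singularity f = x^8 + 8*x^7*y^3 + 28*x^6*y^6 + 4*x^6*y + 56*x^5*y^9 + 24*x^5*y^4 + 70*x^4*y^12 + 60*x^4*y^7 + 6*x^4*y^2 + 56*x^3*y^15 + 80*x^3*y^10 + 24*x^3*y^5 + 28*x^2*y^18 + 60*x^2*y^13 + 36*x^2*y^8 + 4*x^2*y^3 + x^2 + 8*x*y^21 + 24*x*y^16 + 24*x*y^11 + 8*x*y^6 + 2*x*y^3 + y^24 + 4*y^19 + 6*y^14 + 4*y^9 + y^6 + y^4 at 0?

A3

The Hessian of f at 0 has rank 1. Corank 1: A-series; mu = 3 gives A_3.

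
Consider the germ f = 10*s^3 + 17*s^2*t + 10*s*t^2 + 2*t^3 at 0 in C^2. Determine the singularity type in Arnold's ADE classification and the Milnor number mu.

The Hessian of f at 0 has rank 0. Corank 2; j^3 = (2*s + t)*(5*s^2 + 6*s*t + 2*t^2) splits into three distinct lines over C (the quadratic factor has nonzero discriminant), so D_4.

Type D_4, Milnor number mu = 4.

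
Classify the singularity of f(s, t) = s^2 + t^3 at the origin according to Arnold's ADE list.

The Hessian of f at 0 has rank 1. Corank 1: A-series; mu = 2 gives A_2.

A_2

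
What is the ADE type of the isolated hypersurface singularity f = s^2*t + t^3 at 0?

D4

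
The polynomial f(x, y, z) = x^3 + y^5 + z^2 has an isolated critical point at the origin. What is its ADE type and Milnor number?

Type E_{8}, Milnor number mu = 8.

The Hessian of f at 0 has rank 1. Corank 2; j^3 = x^3 is a perfect cube, so E-series; the 5-jet and mu = 8 give E_8.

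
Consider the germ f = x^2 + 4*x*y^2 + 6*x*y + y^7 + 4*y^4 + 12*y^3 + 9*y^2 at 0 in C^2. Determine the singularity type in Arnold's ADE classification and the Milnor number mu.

Type A6, Milnor number mu = 6.

The Hessian of f at 0 has rank 1. Corank 1: A-series; mu = 6 gives A_6.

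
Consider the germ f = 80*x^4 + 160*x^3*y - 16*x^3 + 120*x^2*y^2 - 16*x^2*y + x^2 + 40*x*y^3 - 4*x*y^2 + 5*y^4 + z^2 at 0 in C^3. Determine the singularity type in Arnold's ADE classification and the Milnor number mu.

Type A_{3}, Milnor number mu = 3.

The Hessian of f at 0 has rank 2. Corank 1: A-series; mu = 3 gives A_3.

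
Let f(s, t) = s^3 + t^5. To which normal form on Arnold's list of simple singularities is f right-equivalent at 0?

E_8

The Hessian of f at 0 has rank 0. Corank 2; j^3 = s^3 is a perfect cube, so E-series; the 5-jet and mu = 8 give E_8.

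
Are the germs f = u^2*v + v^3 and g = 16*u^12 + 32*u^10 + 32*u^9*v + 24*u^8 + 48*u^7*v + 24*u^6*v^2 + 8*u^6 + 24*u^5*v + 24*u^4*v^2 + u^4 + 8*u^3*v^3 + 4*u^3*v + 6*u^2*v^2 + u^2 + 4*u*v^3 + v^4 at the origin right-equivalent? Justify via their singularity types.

The Hessian of f at 0 is [[0, 0], [0, 0]] with rank 0, so corank 2. A Groebner basis of the Jacobian ideal J(f) in C{u,v} is {v^3, u^2 + 3*v^2, u*v}; counting standard monomials gives mu = 4. Corank 2; j^3 = v*(u^2 + v^2) splits into three distinct lines over C (the quadratic factor has nonzero discriminant), so D_4. The Hessian of g at 0 is [[2, 0], [0, 0]] with rank 1, so corank 1. A Groebner basis of the Jacobian ideal J(g) in C{u,v} is {v^3, u}; counting standard monomials gives mu = 3. Corank 1: A-series; mu = 3 gives A_3. f is D_4 but g is A_3, hence not right-equivalent.

No.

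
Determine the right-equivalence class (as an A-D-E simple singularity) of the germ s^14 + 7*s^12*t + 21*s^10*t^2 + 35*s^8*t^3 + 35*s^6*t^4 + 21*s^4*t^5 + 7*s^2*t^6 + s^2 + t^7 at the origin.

A6

The Hessian of f at 0 is [[2, 0], [0, 0]] with rank 1, so corank 1. A Groebner basis of the Jacobian ideal J(f) in C{s,t} is {t^6, s}; counting standard monomials gives mu = 6. Corank 1: A-series; mu = 6 gives A_6.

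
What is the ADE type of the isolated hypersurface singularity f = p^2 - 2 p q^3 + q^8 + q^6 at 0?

A_{7}

The Hessian of f at 0 is [[2, 0], [0, 0]] with rank 1, so corank 1. A Groebner basis of the Jacobian ideal J(f) in C{p,q} is {p^3, p^2*q, -p + q^3}; counting standard monomials gives mu = 7. Corank 1: A-series; mu = 7 gives A_7.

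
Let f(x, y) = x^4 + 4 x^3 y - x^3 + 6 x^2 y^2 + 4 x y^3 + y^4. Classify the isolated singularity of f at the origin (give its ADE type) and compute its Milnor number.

Type E6, Milnor number mu = 6.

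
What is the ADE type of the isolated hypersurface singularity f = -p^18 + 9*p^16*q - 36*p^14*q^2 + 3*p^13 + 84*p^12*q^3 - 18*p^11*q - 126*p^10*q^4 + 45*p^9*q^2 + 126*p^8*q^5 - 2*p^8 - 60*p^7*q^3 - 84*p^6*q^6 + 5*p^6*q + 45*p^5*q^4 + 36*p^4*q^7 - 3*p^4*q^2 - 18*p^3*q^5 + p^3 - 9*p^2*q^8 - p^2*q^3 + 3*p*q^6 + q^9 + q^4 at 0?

The Hessian of f at 0 has rank 0. Corank 2; j^3 = p^3 is a perfect cube, so E-series; the 4-jet and mu = 6 give E_6.

E_6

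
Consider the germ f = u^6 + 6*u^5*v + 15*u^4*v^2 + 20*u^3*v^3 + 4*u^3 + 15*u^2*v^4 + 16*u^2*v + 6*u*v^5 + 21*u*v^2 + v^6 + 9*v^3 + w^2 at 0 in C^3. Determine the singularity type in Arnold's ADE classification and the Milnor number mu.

Type D_{7}, Milnor number mu = 7.

The Hessian of f at 0 has rank 1. Corank 2; j^3 = (u + v)*(2*u + 3*v)^2 has shape L^2 M (L != M), so D-series; mu = 7 gives D_7.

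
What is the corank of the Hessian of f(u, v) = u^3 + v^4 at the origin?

Hessian at 0 has rank 0.

2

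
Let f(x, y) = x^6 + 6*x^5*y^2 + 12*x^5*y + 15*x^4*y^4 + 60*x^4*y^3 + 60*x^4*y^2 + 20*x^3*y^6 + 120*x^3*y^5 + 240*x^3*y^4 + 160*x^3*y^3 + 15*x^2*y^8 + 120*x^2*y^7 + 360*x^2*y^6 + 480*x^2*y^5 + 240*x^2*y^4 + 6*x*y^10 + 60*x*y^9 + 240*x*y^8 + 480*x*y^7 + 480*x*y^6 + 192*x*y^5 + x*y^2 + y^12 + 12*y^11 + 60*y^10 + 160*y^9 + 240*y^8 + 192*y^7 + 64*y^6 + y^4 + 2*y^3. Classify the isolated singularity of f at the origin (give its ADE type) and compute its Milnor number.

Type D_{7}, Milnor number mu = 7.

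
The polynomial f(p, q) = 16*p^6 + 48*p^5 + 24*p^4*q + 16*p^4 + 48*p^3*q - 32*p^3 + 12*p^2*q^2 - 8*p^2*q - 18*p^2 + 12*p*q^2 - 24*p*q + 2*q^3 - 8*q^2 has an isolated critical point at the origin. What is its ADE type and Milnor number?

Type A_2, Milnor number mu = 2.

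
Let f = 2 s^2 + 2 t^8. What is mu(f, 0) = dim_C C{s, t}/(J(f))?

7

The Hessian of f at 0 is [[4, 0], [0, 0]] with rank 1, so corank 1. A Groebner basis of the Jacobian ideal J(f) in C{s,t} is {t^7, s}; counting standard monomials gives mu = 7. Corank 1: A-series; mu = 7 gives A_7.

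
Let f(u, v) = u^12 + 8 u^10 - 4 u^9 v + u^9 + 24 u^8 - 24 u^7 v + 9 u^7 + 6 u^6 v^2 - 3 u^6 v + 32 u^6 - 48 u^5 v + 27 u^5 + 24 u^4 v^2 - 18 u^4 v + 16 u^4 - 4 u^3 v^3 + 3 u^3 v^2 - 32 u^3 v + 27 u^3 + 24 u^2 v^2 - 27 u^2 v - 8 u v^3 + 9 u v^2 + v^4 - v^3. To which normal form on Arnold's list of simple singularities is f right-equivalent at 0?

E_{6}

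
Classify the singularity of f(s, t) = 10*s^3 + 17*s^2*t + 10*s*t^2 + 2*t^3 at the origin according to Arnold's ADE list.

The Hessian of f at 0 is [[0, 0], [0, 0]] with rank 0, so corank 2. A Groebner basis of the Jacobian ideal J(f) in C{s,t} is {t^3, s^2 - 2*t^2/11, s*t + 5*t^2/11}; counting standard monomials gives mu = 4. Corank 2; j^3 = (2*s + t)*(5*s^2 + 6*s*t + 2*t^2) splits into three distinct lines over C (the quadratic factor has nonzero discriminant), so D_4.

D_{4}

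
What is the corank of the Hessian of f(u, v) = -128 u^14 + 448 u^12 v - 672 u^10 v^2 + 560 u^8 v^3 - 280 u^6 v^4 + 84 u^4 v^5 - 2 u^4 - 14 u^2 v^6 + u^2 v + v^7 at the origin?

2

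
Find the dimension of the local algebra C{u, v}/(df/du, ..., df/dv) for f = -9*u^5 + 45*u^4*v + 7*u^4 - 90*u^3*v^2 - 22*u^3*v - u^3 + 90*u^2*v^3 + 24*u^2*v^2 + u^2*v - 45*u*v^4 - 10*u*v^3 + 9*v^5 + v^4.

5

The Hessian of f at 0 has rank 0. Corank 2; j^3 = -u^2*(u - v) has shape L^2 M (L != M), so D-series; mu = 5 gives D_5.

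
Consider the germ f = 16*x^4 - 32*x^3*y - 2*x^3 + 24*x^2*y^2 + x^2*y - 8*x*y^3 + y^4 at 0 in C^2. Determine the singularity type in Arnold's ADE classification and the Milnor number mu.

Type D5, Milnor number mu = 5.

The Hessian of f at 0 has rank 0. Corank 2; j^3 = -x^2*(2*x - y) has shape L^2 M (L != M), so D-series; mu = 5 gives D_5.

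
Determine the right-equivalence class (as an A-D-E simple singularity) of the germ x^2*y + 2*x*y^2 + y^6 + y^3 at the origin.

The Hessian of f at 0 is [[0, 0], [0, 0]] with rank 0, so corank 2. A Groebner basis of the Jacobian ideal J(f) in C{x,y} is {x^2/6 + y^5 - y^2/6, x^3 + y^3, x*y + y^2}; counting standard monomials gives mu = 7. Corank 2; j^3 = y*(x + y)^2 has shape L^2 M (L != M), so D-series; mu = 7 gives D_7.

D7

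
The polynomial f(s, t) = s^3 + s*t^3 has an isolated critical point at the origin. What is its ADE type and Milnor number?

The Hessian of f at 0 has rank 0. Corank 2; j^3 = s^3 is a perfect cube, so E-series; the 4-jet and mu = 7 give E_7.

Type E_7, Milnor number mu = 7.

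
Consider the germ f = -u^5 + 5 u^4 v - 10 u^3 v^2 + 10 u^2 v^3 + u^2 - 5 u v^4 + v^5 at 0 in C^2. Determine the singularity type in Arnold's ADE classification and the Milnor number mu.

The Hessian of f at 0 is [[2, 0], [0, 0]] with rank 1, so corank 1. A Groebner basis of the Jacobian ideal J(f) in C{u,v} is {v^4, u}; counting standard monomials gives mu = 4. Corank 1: A-series; mu = 4 gives A_4.

Type A4, Milnor number mu = 4.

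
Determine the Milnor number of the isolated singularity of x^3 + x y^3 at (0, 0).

7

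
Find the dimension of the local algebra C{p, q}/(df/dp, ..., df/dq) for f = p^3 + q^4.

6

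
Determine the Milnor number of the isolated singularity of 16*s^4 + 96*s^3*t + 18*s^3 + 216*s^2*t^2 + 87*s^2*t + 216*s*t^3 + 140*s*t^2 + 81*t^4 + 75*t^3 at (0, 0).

5

The Hessian of f at 0 is [[0, 0], [0, 0]] with rank 0, so corank 2. A Groebner basis of the Jacobian ideal J(f) in C{s,t} is {s*t^2 + 135*s*t/8 + 225*t^2/8, -81*s*t/8 + t^3 - 135*t^2/8, s^2 + 19*s*t/6 + 5*t^2/2}; counting standard monomials gives mu = 5. Corank 2; j^3 = (2*s + 3*t)*(3*s + 5*t)^2 has shape L^2 M (L != M), so D-series; mu = 5 gives D_5.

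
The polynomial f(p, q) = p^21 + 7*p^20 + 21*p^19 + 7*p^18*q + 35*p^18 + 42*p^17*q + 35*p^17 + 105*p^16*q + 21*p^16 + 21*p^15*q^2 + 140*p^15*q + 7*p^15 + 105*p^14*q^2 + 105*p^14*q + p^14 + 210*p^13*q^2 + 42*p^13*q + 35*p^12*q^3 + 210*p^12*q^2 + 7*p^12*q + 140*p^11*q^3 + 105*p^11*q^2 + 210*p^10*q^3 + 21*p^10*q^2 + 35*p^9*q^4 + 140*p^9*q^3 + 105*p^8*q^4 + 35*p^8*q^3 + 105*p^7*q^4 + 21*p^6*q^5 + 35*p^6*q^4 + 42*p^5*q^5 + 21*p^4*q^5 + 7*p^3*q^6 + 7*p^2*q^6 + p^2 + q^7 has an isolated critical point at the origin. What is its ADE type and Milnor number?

The Hessian of f at 0 has rank 1. Corank 1: A-series; mu = 6 gives A_6.

Type A_6, Milnor number mu = 6.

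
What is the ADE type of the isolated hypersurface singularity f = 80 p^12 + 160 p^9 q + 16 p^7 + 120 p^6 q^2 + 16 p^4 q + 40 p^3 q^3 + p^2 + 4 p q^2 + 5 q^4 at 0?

The Hessian of f at 0 is [[2, 0], [0, 0]] with rank 1, so corank 1. A Groebner basis of the Jacobian ideal J(f) in C{p,q} is {p^2, p*q, p/2 + q^2}; counting standard monomials gives mu = 3. Corank 1: A-series; mu = 3 gives A_3.

A_3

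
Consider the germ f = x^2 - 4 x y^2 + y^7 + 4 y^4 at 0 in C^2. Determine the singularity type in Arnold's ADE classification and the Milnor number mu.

Type A_6, Milnor number mu = 6.

The Hessian of f at 0 has rank 1. Corank 1: A-series; mu = 6 gives A_6.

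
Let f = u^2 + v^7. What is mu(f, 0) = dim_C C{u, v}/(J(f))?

The Hessian of f at 0 has rank 1. Corank 1: A-series; mu = 6 gives A_6.

6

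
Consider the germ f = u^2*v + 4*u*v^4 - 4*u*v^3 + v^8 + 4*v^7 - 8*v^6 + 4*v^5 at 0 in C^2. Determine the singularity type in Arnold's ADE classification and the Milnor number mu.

Type D9, Milnor number mu = 9.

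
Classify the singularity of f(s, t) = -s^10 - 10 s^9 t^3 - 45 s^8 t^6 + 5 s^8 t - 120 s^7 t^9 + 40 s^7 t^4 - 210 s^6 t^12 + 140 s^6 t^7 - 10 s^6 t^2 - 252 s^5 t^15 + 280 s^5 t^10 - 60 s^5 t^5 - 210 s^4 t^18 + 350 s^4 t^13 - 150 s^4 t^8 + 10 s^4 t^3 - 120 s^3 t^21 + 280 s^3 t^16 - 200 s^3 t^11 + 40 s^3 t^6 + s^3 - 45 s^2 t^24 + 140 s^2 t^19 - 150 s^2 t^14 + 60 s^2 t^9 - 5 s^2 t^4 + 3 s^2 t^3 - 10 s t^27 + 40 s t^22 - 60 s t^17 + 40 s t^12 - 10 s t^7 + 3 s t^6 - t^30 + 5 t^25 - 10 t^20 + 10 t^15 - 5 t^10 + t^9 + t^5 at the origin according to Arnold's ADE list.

The Hessian of f at 0 is [[0, 0], [0, 0]] with rank 0, so corank 2. A Groebner basis of the Jacobian ideal J(f) in C{s,t} is {s^2/2 + s*t^3, t^4, s^3, s^2*t}; counting standard monomials gives mu = 8. Corank 2; j^3 = s^3 is a perfect cube, so E-series; the 5-jet and mu = 8 give E_8.

E8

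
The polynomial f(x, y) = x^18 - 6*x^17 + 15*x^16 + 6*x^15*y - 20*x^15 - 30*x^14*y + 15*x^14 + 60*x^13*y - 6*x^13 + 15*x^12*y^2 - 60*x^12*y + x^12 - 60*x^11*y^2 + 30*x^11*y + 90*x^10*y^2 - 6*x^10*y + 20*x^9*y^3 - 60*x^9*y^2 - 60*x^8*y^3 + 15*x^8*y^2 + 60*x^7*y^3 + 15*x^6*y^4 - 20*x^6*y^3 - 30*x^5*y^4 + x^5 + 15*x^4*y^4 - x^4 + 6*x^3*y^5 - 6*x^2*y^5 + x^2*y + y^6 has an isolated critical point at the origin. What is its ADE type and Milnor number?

The Hessian of f at 0 has rank 0. Corank 2; j^3 = x^2*y has shape L^2 M (L != M), so D-series; mu = 7 gives D_7.

Type D_7, Milnor number mu = 7.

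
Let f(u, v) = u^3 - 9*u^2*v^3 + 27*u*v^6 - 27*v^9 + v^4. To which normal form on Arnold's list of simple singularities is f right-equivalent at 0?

E_6

The Hessian of f at 0 has rank 0. Corank 2; j^3 = u^3 is a perfect cube, so E-series; the 4-jet and mu = 6 give E_6.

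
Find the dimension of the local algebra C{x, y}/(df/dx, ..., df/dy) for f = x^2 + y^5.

The Hessian of f at 0 is [[2, 0], [0, 0]] with rank 1, so corank 1. A Groebner basis of the Jacobian ideal J(f) in C{x,y} is {y^4, x}; counting standard monomials gives mu = 4. Corank 1: A-series; mu = 4 gives A_4.

4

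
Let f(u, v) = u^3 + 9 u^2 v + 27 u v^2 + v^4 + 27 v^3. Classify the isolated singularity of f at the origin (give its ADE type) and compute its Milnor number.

The Hessian of f at 0 has rank 0. Corank 2; j^3 = (u + 3*v)^3 is a perfect cube, so E-series; the 4-jet and mu = 6 give E_6.

Type E_6, Milnor number mu = 6.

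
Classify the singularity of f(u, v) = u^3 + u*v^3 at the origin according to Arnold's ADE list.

E_{7}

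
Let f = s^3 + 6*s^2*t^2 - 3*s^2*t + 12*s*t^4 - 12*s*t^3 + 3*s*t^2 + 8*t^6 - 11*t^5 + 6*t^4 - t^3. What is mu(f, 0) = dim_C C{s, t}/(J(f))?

8

The Hessian of f at 0 has rank 0. Corank 2; j^3 = (s - t)^3 is a perfect cube, so E-series; the 5-jet and mu = 8 give E_8.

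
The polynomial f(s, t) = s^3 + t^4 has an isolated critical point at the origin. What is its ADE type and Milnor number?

Type E_6, Milnor number mu = 6.

The Hessian of f at 0 is [[0, 0], [0, 0]] with rank 0, so corank 2. A Groebner basis of the Jacobian ideal J(f) in C{s,t} is {t^3, s^2}; counting standard monomials gives mu = 6. Corank 2; j^3 = s^3 is a perfect cube, so E-series; the 4-jet and mu = 6 give E_6.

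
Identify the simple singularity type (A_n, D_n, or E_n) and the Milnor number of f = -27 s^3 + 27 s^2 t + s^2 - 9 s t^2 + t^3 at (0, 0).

Type A_{2}, Milnor number mu = 2.

The Hessian of f at 0 has rank 1. Corank 1: A-series; mu = 2 gives A_2.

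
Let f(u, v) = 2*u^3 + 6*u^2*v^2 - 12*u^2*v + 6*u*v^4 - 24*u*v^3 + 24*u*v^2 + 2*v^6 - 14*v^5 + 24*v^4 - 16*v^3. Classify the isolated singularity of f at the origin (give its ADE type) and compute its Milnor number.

Type E_{8}, Milnor number mu = 8.

The Hessian of f at 0 has rank 0. Corank 2; j^3 = 2*(u - 2*v)^3 is a perfect cube, so E-series; the 5-jet and mu = 8 give E_8.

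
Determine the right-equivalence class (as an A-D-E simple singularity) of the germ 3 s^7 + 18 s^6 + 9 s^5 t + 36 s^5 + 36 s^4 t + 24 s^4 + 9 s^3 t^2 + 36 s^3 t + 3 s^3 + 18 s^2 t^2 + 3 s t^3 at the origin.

The Hessian of f at 0 has rank 0. Corank 2; j^3 = 3*s^3 is a perfect cube, so E-series; the 4-jet and mu = 7 give E_7.

E_7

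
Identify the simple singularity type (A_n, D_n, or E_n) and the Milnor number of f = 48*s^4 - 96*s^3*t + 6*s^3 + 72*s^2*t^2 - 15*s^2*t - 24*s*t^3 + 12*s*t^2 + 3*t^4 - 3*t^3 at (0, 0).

Type D_{5}, Milnor number mu = 5.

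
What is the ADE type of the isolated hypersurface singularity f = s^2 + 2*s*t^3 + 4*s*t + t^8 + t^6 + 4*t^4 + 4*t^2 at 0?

A_7

The Hessian of f at 0 has rank 1. Corank 1: A-series; mu = 7 gives A_7.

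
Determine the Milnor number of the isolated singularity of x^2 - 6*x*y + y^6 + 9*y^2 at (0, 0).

5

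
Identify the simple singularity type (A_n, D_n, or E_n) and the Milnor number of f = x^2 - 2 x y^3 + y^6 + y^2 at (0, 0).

Type A_1, Milnor number mu = 1.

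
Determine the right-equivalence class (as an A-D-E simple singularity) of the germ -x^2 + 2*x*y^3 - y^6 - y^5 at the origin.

A_4

The Hessian of f at 0 has rank 1. Corank 1: A-series; mu = 4 gives A_4.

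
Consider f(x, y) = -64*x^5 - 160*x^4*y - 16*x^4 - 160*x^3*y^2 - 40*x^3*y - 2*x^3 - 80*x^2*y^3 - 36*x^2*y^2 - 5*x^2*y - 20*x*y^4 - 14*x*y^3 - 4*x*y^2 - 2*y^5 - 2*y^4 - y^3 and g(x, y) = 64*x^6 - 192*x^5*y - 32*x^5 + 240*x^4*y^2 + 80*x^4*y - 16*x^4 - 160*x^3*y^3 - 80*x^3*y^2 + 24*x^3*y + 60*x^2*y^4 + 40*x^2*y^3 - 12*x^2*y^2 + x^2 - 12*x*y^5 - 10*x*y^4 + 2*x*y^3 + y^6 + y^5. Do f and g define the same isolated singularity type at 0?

The Hessian of f at 0 is [[0, 0], [0, 0]] with rank 0, so corank 2. A Groebner basis of the Jacobian ideal J(f) in C{x,y} is {x^3 + 11*x^2/4 + 9*x*y/2 + 7*y^2/4, x^2*y - 3*x^2 - 5*x*y - 2*y^2, 13*x^2/4 + x*y^2 + 11*x*y/2 + 9*y^2/4, -7*x^2/2 - 6*x*y + y^3 - 5*y^2/2}; counting standard monomials gives mu = 6. Corank 2; j^3 = -(x + y)^2*(2*x + y) has shape L^2 M (L != M), so D-series; mu = 6 gives D_6. The Hessian of g at 0 is [[2, 0], [0, 0]] with rank 1, so corank 1. A Groebner basis of the Jacobian ideal J(g) in C{x,y} is {x + y^3, x^2, x*y}; counting standard monomials gives mu = 4. Corank 1: A-series; mu = 4 gives A_4. f is D_6 but g is A_4, hence not right-equivalent.

No.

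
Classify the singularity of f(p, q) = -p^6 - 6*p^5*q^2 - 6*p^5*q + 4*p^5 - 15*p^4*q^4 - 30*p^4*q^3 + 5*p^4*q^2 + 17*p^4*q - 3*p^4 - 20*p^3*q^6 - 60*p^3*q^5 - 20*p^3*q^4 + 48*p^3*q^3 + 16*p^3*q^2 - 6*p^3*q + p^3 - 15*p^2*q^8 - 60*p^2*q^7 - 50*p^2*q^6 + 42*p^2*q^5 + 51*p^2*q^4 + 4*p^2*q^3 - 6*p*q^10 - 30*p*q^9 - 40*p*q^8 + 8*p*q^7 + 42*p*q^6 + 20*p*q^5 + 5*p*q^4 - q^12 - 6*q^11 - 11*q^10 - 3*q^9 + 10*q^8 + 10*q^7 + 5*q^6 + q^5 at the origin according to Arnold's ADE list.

The Hessian of f at 0 has rank 0. Corank 2; j^3 = p^3 is a perfect cube, so E-series; the 5-jet and mu = 8 give E_8.

E_8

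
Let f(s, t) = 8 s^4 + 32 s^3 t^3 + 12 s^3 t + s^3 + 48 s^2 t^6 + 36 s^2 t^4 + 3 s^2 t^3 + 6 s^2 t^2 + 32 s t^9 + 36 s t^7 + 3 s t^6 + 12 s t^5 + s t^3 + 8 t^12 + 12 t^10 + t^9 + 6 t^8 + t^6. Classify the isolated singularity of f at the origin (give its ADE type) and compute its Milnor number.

The Hessian of f at 0 has rank 0. Corank 2; j^3 = s^3 is a perfect cube, so E-series; the 4-jet and mu = 7 give E_7.

Type E7, Milnor number mu = 7.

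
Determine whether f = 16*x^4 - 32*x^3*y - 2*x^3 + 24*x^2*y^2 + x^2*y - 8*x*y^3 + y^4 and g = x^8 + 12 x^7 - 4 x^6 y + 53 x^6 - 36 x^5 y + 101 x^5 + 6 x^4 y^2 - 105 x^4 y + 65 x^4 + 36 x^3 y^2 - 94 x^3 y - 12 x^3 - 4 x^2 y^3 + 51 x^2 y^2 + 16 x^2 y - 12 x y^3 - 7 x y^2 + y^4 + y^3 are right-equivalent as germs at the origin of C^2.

The Hessian of f at 0 has rank 0. Corank 2; j^3 = -x^2*(2*x - y) has shape L^2 M (L != M), so D-series; mu = 5 gives D_5. The Hessian of g at 0 has rank 0. Corank 2; j^3 = -(2*x - y)^2*(3*x - y) has shape L^2 M (L != M), so D-series; mu = 5 gives D_5. Both have type D_5, hence right-equivalent.

Yes.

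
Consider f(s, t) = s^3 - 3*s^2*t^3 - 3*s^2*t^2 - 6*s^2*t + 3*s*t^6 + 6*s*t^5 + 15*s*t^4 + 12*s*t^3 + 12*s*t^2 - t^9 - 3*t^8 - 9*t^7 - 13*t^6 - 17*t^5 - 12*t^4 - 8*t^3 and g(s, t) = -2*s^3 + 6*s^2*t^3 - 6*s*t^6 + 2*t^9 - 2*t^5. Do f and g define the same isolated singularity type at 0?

Yes.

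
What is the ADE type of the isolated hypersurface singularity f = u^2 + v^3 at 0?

A2

The Hessian of f at 0 has rank 1. Corank 1: A-series; mu = 2 gives A_2.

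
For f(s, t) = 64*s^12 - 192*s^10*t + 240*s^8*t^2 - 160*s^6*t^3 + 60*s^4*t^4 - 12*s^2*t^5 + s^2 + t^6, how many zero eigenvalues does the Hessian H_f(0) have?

The Hessian at 0 is [[2, 0], [0, 0]] of rank 1; hence corank 1.

1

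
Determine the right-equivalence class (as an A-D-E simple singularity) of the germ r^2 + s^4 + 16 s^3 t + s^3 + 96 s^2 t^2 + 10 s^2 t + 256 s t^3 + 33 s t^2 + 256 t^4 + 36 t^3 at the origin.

The Hessian of f at 0 has rank 1. Corank 2; j^3 = (s + 3*t)^2*(s + 4*t) has shape L^2 M (L != M), so D-series; mu = 5 gives D_5.

D5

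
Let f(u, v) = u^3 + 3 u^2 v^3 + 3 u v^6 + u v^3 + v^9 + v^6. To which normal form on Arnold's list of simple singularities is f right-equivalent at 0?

E_{7}

The Hessian of f at 0 is [[0, 0], [0, 0]] with rank 0, so corank 2. A Groebner basis of the Jacobian ideal J(f) in C{u,v} is {u^3, u*v^2, 3*u^2 + v^3}; counting standard monomials gives mu = 7. Corank 2; j^3 = u^3 is a perfect cube, so E-series; the 4-jet and mu = 7 give E_7.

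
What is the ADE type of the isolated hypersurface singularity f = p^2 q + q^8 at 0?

D9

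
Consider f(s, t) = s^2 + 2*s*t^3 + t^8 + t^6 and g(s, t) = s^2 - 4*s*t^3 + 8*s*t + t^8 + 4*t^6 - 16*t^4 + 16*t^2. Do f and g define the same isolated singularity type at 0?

The Hessian of f at 0 has rank 1. Corank 1: A-series; mu = 7 gives A_7. The Hessian of g at 0 has rank 1. Corank 1: A-series; mu = 7 gives A_7. Both have type A_7, hence right-equivalent.

Yes.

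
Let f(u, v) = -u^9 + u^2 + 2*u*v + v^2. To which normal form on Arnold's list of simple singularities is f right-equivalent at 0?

A8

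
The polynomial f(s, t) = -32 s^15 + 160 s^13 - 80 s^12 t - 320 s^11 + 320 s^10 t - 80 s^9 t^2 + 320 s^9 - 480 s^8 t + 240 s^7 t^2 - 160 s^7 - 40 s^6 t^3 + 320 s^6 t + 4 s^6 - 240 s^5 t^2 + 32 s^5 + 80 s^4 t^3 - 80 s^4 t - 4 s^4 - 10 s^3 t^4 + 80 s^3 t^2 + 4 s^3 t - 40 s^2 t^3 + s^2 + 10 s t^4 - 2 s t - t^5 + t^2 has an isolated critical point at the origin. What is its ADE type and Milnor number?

Type A_{4}, Milnor number mu = 4.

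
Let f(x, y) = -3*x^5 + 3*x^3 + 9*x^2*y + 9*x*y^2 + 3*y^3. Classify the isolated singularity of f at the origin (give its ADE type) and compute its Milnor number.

The Hessian of f at 0 is [[0, 0], [0, 0]] with rank 0, so corank 2. A Groebner basis of the Jacobian ideal J(f) in C{x,y} is {y^5, x*y^3 + 3*y^4/4, x^2 + 2*x*y + y^2}; counting standard monomials gives mu = 8. Corank 2; j^3 = 3*(x + y)^3 is a perfect cube, so E-series; the 5-jet and mu = 8 give E_8.

Type E_{8}, Milnor number mu = 8.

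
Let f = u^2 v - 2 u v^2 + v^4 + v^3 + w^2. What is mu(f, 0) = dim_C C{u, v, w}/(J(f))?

5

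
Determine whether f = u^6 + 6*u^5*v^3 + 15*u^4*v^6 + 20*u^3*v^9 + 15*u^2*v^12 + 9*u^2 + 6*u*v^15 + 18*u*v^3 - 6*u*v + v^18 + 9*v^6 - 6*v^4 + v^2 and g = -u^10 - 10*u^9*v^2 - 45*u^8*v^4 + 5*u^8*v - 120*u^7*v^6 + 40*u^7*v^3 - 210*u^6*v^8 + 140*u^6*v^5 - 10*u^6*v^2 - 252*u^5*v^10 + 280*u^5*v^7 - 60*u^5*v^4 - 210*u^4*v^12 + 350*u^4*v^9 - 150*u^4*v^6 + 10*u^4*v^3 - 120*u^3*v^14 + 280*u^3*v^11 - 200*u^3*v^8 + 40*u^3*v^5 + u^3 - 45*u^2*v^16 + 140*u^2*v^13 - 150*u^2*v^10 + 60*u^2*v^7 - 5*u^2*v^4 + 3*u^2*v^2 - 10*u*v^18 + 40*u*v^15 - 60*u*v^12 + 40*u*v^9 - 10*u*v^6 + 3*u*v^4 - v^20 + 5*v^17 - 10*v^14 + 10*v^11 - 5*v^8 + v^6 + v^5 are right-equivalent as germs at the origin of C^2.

No.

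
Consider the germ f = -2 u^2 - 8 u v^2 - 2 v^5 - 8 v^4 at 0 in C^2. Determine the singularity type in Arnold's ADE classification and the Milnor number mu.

Type A_{4}, Milnor number mu = 4.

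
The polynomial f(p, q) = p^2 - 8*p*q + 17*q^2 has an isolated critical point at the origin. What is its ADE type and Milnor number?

Type A1, Milnor number mu = 1.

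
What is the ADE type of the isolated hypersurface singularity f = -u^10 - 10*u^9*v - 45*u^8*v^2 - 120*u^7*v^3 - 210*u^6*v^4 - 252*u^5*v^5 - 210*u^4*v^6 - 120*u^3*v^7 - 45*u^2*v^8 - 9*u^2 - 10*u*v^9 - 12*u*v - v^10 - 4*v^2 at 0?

A9

The Hessian of f at 0 has rank 1. Corank 1: A-series; mu = 9 gives A_9.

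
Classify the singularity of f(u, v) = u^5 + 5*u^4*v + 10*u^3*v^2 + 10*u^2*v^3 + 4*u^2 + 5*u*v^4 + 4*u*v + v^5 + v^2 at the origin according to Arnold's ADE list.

A_{4}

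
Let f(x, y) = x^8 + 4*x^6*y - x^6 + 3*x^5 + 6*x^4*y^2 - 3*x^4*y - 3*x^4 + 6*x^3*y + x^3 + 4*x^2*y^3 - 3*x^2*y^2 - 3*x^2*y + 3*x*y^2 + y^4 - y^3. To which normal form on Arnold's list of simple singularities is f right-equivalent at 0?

E6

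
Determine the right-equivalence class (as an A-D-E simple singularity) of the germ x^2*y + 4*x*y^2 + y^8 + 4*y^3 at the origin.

D_{9}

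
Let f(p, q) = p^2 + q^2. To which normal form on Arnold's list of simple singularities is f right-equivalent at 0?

The Hessian of f at 0 is [[2, 0], [0, 2]] with rank 2, so corank 0. A Groebner basis of the Jacobian ideal J(f) in C{p,q} is {p, q}; counting standard monomials gives mu = 1. Corank 0: nondegenerate Morse point, so A_1.

A_1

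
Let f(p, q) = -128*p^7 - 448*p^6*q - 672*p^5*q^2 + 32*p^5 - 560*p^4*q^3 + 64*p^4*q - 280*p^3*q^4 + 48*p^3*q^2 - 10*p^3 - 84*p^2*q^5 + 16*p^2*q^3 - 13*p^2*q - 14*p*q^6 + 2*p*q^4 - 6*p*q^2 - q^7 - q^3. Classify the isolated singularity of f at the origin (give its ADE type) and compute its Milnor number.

Type D4, Milnor number mu = 4.

The Hessian of f at 0 has rank 0. Corank 2; j^3 = -(2*p + q)*(5*p^2 + 4*p*q + q^2) splits into three distinct lines over C (the quadratic factor has nonzero discriminant), so D_4.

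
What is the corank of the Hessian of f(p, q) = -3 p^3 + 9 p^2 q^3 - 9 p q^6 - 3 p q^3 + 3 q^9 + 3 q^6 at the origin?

2

The Hessian at 0 is [[0, 0], [0, 0]] of rank 0; hence corank 2.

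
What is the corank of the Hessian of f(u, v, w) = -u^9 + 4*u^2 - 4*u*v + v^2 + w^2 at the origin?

1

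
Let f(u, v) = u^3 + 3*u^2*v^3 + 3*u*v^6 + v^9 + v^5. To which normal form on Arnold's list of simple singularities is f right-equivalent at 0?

The Hessian of f at 0 is [[0, 0], [0, 0]] with rank 0, so corank 2. A Groebner basis of the Jacobian ideal J(f) in C{u,v} is {u^2/2 + u*v^3, v^4, u^3, u^2*v}; counting standard monomials gives mu = 8. Corank 2; j^3 = u^3 is a perfect cube, so E-series; the 5-jet and mu = 8 give E_8.

E8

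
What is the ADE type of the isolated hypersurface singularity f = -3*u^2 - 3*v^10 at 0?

A_9

The Hessian of f at 0 has rank 1. Corank 1: A-series; mu = 9 gives A_9.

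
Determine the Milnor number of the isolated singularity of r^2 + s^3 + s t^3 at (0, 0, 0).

7

The Hessian of f at 0 is [[0, 0, 0], [0, 0, 0], [0, 0, 2]] with rank 1, so corank 2. A Groebner basis of the Jacobian ideal J(f) in C{s,t,r} is {s^3, s*t^2, 3*s^2 + t^3, r}; counting standard monomials gives mu = 7. Corank 2; j^3 = s^3 is a perfect cube, so E-series; the 4-jet and mu = 7 give E_7.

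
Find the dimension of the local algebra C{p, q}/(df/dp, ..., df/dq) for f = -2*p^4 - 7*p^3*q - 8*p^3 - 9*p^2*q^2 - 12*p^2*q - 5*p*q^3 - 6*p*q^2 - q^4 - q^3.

The Hessian of f at 0 has rank 0. Corank 2; j^3 = -(2*p + q)^3 is a perfect cube, so E-series; the 4-jet and mu = 7 give E_7.

7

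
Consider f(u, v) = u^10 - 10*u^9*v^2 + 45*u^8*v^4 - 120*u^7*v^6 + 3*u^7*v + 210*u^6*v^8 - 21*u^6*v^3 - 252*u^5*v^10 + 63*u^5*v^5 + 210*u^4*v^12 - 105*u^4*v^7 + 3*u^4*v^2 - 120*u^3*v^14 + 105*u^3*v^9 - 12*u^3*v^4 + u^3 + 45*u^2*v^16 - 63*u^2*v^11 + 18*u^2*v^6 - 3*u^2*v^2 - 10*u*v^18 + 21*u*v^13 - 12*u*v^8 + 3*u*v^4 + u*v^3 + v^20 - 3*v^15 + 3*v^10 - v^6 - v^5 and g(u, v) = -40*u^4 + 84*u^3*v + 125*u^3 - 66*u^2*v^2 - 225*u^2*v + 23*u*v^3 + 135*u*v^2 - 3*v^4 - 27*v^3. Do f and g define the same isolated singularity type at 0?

Yes.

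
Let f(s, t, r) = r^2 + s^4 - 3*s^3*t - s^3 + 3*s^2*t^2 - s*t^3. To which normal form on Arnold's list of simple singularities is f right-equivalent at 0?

E7

The Hessian of f at 0 has rank 1. Corank 2; j^3 = -s^3 is a perfect cube, so E-series; the 4-jet and mu = 7 give E_7.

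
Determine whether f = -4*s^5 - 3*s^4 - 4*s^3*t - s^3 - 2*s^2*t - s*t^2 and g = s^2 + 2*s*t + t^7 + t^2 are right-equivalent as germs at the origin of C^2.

No.

The Hessian of f at 0 is [[0, 0], [0, 0]] with rank 0, so corank 2. A Groebner basis of the Jacobian ideal J(f) in C{s,t} is {s*t^2 - s*t/6 - t^2/6, s*t/6 + t^3 + t^2/6, s^2 + 4*s*t/3 + t^2/3}; counting standard monomials gives mu = 5. Corank 2; j^3 = -s*(s + t)^2 has shape L^2 M (L != M), so D-series; mu = 5 gives D_5. The Hessian of g at 0 is [[2, 2], [2, 2]] with rank 1, so corank 1. A Groebner basis of the Jacobian ideal J(g) in C{s,t} is {t^6, s + t}; counting standard monomials gives mu = 6. Corank 1: A-series; mu = 6 gives A_6. f is D_5 but g is A_6, hence not right-equivalent.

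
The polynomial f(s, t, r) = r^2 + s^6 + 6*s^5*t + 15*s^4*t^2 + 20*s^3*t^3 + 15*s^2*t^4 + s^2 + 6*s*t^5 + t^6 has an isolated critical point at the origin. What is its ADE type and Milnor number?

Type A5, Milnor number mu = 5.

The Hessian of f at 0 has rank 2. Corank 1: A-series; mu = 5 gives A_5.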